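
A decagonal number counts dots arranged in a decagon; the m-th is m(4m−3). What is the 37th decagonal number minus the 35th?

570

37·(4·37 − 3) = 5365 and 35·(4·35 − 3) = 4795.
Difference: 5365 − 4795 = 570.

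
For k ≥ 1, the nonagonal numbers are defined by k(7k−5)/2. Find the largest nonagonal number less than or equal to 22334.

22200

Solve n(7n−5)/2 ≤ 22334 for integer n.
n = 80 gives 22200 ≤ 22334, while n = 81 gives 22761 > 22334; so the answer is 22200.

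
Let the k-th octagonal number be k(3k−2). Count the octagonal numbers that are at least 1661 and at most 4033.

The n-th octagonal number is n(3n−2).
Smallest index with value ≥ 1661: n = 24 (giving 1680).
Largest index with value ≤ 4033: n = 37 (giving 4033).
Indices 24 through 37: 14 terms.

14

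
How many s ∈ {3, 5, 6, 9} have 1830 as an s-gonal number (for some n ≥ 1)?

s = 3: P(3, 60) = 1830. ✓
s = 5: P(5, 35) = 1820 and P(5, 36) = 1926; 1830 is not s-gonal.
s = 6: P(6, 30) = 1770 and P(6, 31) = 1891; 1830 is not s-gonal.
s = 9: P(9, 23) = 1794 and P(9, 24) = 1956; 1830 is not s-gonal.
Hits: s ∈ {3} → 1.

1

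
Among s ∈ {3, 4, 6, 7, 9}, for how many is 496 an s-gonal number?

2

s = 3: P(3, 31) = 496. ✓
s = 4: P(4, 22) = 484 and P(4, 23) = 529; 496 is not s-gonal.
s = 6: P(6, 16) = 496. ✓
s = 7: P(7, 14) = 469 and P(7, 15) = 540; 496 is not s-gonal.
s = 9: P(9, 12) = 474 and P(9, 13) = 559; 496 is not s-gonal.
Hits: s ∈ {3, 6} → 2.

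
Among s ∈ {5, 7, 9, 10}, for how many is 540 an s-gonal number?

s = 5: P(5, 19) = 532 and P(5, 20) = 590; 540 is not s-gonal.
s = 7: P(7, 15) = 540. ✓
s = 9: P(9, 12) = 474 and P(9, 13) = 559; 540 is not s-gonal.
s = 10: P(10, 12) = 540. ✓
Hits: s ∈ {7, 10} → 2.

2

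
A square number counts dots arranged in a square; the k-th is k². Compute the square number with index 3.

9

3² = 9.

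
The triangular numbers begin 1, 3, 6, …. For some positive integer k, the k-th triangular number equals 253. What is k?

22

Set n(n+1)/2 = 253, giving n² + n − 506 = 0.
So n = (-1 + 45) / 2 = 44/2 = 22.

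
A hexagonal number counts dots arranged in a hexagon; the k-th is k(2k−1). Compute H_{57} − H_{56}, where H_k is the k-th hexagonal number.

Consecutive hexagonal numbers differ by 4n − 3: here 4·57 − 3 = 225.

225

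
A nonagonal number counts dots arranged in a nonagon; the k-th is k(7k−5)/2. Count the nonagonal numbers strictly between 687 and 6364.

The n-th nonagonal number is n(7n−5)/2.
Smallest index with value > 687: n = 15 (giving 750).
Largest index with value < 6364: n = 42 (giving 6069).
Indices 15 through 42: 28 terms.

28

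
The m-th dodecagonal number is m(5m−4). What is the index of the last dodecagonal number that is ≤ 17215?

Solve n(5n−4) ≤ 17215 for integer n.
n = 59 gives 17169 ≤ 17215, while n = 60 gives 17760 > 17215; so the answer is index 59.

59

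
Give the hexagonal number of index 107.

22791

107·(2·107 − 1) = 107·213 = 22791.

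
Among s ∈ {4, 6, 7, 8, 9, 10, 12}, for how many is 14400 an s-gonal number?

1

s = 4: P(4, 120) = 14400. ✓
s = 6: P(6, 85) = 14365 and P(6, 86) = 14706; 14400 is not s-gonal.
s = 7: P(7, 76) = 14326 and P(7, 77) = 14707; 14400 is not s-gonal.
s = 8: P(8, 69) = 14145 and P(8, 70) = 14560; 14400 is not s-gonal.
s = 9: P(9, 64) = 14176 and P(9, 65) = 14625; 14400 is not s-gonal.
s = 10: P(10, 60) = 14220 and P(10, 61) = 14701; 14400 is not s-gonal.
s = 12: P(12, 54) = 14364 and P(12, 55) = 14905; 14400 is not s-gonal.
Hits: s ∈ {4} → 1.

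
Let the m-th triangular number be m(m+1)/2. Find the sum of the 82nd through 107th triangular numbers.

Σ i(i+1)/2 = (Σi² + Σi) / 2 over i = 82..107.
Σi = 5778 − 3321 = 2457 and Σi² = 414090 − 180441 = 233649.
(1·233649 + 1·2457) / 2 = 236106/2 = 118053.

118053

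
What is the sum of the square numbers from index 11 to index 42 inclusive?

25200

Σ_{i=11}^{42} i² = 25585 − 385 = 25200.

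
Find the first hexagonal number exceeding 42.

45

Solve n(2n−1) > 42 for integer n.
The largest n with value ≤ 42 is 4 (since 28 ≤ 42 < 45), so the first above is n = 5, value 45.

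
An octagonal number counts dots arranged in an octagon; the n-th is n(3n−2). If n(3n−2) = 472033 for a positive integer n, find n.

397

Set n(3n−2) = 472033, giving 3n² − 2n − 472033 = 0.
The discriminant is 4 + 12·472033 = 5664400, and √5664400 = 2380.
So n = (2 + 2380) / 6 = 2382/6 = 397.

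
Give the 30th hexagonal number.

1770

30·(2·30 − 1) = 30·59 = 1770.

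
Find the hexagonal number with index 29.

1653

The 29th hexagonal number is n(2n−1) with n = 29.
29·(2·29 − 1) = 29·57 = 1653.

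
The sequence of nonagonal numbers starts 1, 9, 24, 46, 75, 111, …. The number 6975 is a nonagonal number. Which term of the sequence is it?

45

Set n(7n−5)/2 = 6975, giving 7n² − 5n − 13950 = 0.
So n = (5 + 625) / 14 = 630/14 = 45.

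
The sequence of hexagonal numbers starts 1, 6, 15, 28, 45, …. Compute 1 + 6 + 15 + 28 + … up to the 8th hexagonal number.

Σ i(2i−1) = 2Σi² − Σi over i = 1..8.
Σi = 36 and Σi² = 204.
2·204 − 1·36 = 372.

372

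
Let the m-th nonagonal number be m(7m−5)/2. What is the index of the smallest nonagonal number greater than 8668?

Solve n(7n−5)/2 > 8668 for integer n.
The largest n with value ≤ 8668 is 50 (since 8625 ≤ 8668 < 8976), so the first above is n = 51, value 8976.

51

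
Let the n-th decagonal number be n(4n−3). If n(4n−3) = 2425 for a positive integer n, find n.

Set n(4n−3) = 2425, giving 4n² − 3n − 2425 = 0.
The discriminant is 9 + 16·2425 = 38809, and √38809 = 197.
So n = (3 + 197) / 8 = 200/8 = 25.
Check: 25·(4·25 − 3) = 2425. ✓

25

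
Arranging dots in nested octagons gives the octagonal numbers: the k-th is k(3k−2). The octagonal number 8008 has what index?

Set n(3n−2) = 8008, giving 3n² − 2n − 8008 = 0.
So n = (2 + 310) / 6 = 312/6 = 52.
Check: 52·(3·52 − 2) = 8008. ✓

52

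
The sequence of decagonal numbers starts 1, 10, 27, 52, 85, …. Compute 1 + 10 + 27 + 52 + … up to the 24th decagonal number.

Σ i(4i−3) = 4Σi² − 3Σi over i = 1..24.
Σi = 300 and Σi² = 4900.
4·4900 − 3·300 = 18700.

18700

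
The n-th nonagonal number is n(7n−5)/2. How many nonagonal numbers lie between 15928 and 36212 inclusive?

35

The n-th nonagonal number is n(7n−5)/2.
Smallest index with value ≥ 15928: n = 68 (giving 16014).
Largest index with value ≤ 36212: n = 102 (giving 36159).
Indices 68 through 102: 35 terms.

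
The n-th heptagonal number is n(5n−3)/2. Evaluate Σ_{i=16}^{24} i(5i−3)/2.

8880

Σ i(5i−3)/2 = (5Σi² − 3Σi) / 2 over i = 16..24.
Σi = 300 − 120 = 180 and Σi² = 4900 − 1240 = 3660.
(5·3660 − 3·180) / 2 = 17760/2 = 8880.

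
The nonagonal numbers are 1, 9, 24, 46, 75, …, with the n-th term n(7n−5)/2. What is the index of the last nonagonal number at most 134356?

Solve n(7n−5)/2 ≤ 134356 for integer n.
n = 196 gives 133966 ≤ 134356, while n = 197 gives 135339 > 134356; so the answer is index 196.

196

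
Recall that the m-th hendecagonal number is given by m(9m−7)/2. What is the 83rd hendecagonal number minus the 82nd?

Consecutive hendecagonal numbers differ by 9n − 8: here 9·83 − 8 = 739.

739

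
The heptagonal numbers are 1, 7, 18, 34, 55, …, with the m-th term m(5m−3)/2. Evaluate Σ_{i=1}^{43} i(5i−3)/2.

67166

Σ i(5i−3)/2 = (5Σi² − 3Σi) / 2 over i = 1..43.
Σi = 946 and Σi² = 27434.
(5·27434 − 3·946) / 2 = 134332/2 = 67166.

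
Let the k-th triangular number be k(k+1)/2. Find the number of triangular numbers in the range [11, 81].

The n-th triangular number is n(n+1)/2.
Smallest index with value ≥ 11: n = 5 (giving 15).
Largest index with value ≤ 81: n = 12 (giving 78).
Indices 5 through 12: 8 terms.

8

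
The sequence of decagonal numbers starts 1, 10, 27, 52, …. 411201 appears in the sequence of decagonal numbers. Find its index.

321

Set n(4n−3) = 411201, giving 4n² − 3n − 411201 = 0.
The discriminant is 9 + 16·411201 = 6579225, and √6579225 = 2565.
So n = (3 + 2565) / 8 = 2568/8 = 321.
Check: 321·(4·321 − 3) = 411201. ✓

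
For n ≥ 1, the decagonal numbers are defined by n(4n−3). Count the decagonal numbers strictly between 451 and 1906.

The n-th decagonal number is n(4n−3).
Smallest index with value > 451: n = 12 (giving 540).
Largest index with value < 1906: n = 22 (giving 1870).
Indices 12 through 22: 11 terms.

11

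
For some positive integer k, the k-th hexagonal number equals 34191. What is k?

Set n(2n−1) = 34191, giving 2n² − n − 34191 = 0.
So n = (1 + 523) / 4 = 524/4 = 131.

131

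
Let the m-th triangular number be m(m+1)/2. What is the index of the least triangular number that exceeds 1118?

Solve n(n+1)/2 > 1118 for integer n.
The largest n with value ≤ 1118 is 46 (since 1081 ≤ 1118 < 1128), so the first above is n = 47, value 1128.

47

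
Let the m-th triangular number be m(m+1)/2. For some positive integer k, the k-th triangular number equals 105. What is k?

14

Set n(n+1)/2 = 105, giving n² + n − 210 = 0.
The discriminant is 1 + 8·105 = 841, and √841 = 29.
So n = (-1 + 29) / 2 = 28/2 = 14.
Check: 14·15/2 = 105. ✓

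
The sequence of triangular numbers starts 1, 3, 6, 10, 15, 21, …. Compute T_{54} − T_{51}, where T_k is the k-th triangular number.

159

54·55/2 = 1485 and 51·52/2 = 1326.
Difference: 1485 − 1326 = 159.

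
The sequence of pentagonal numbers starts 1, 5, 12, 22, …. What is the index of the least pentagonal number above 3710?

Solve n(3n−1)/2 > 3710 for integer n.
The largest n with value ≤ 3710 is 49 (since 3577 ≤ 3710 < 3725), so the first above is n = 50, value 3725.

50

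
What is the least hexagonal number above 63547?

63903

Solve n(2n−1) > 63547 for integer n.
The largest n with value ≤ 63547 is 178 (since 63190 ≤ 63547 < 63903), so the first above is n = 179, value 63903.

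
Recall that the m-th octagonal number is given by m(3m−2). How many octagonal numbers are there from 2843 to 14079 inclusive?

37

The n-th octagonal number is n(3n−2).
Smallest index with value ≥ 2843: n = 32 (giving 3008).
Largest index with value ≤ 14079: n = 68 (giving 13736).
Indices 32 through 68: 37 terms.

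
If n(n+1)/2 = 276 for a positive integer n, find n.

23

Set n(n+1)/2 = 276, giving n² + n − 552 = 0.
The discriminant is 1 + 8·276 = 2209, and √2209 = 47.
So n = (-1 + 47) / 2 = 46/2 = 23.
Check: 23·24/2 = 276. ✓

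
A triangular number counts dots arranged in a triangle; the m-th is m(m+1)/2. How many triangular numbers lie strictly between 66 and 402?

16

The n-th triangular number is n(n+1)/2.
Smallest index with value > 66: n = 12 (giving 78).
Largest index with value < 402: n = 27 (giving 378).
Indices 12 through 27: 16 terms.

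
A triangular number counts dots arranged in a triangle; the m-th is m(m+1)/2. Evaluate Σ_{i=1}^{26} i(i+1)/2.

3276

Σ i(i+1)/2 = (Σi² + Σi) / 2 over i = 1..26.
Σi = 351 and Σi² = 6201.
(1·6201 + 1·351) / 2 = 6552/2 = 3276.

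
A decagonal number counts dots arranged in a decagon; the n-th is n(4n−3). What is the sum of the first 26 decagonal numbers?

Σ i(4i−3) = 4Σi² − 3Σi over i = 1..26.
Σi = 351 and Σi² = 6201.
4·6201 − 3·351 = 23751.

23751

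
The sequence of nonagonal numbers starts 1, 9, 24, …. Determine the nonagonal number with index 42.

The 42nd nonagonal number is n(7n−5)/2 with n = 42.
42·(7·42 − 5)/2 = 42·289/2 = 6069.

6069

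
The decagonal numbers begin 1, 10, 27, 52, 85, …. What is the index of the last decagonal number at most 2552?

25

Solve n(4n−3) ≤ 2552 for integer n.
n = 25 gives 2425 ≤ 2552, while n = 26 gives 2626 > 2552; so the answer is index 25.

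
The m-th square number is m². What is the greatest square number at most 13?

9

Solve n² ≤ 13 for integer n.
n = 3 gives 9 ≤ 13, while n = 4 gives 16 > 13; so the answer is 9.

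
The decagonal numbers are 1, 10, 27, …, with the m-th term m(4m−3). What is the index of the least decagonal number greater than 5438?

Solve n(4n−3) > 5438 for integer n.
The largest n with value ≤ 5438 is 37 (since 5365 ≤ 5438 < 5662), so the first above is n = 38, value 5662.

38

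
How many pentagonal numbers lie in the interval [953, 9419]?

54

The n-th pentagonal number is n(3n−1)/2.
Smallest index with value ≥ 953: n = 26 (giving 1001).
Largest index with value ≤ 9419: n = 79 (giving 9322).
Indices 26 through 79: 54 terms.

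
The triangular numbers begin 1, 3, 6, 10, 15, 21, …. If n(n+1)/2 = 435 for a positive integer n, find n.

29

Set n(n+1)/2 = 435, giving n² + n − 870 = 0.
The discriminant is 1 + 8·435 = 3481, and √3481 = 59.
So n = (-1 + 59) / 2 = 58/2 = 29.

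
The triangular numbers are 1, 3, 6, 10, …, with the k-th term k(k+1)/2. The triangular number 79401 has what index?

Set n(n+1)/2 = 79401, giving n² + n − 158802 = 0.
So n = (-1 + 797) / 2 = 796/2 = 398.
Check: 398·399/2 = 79401. ✓

398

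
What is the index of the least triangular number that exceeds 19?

6

Solve n(n+1)/2 > 19 for integer n.
The largest n with value ≤ 19 is 5 (since 15 ≤ 19 < 21), so the first above is n = 6, value 21.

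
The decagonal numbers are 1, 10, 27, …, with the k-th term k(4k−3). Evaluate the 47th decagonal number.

8695

The 47th decagonal number is n(4n−3) with n = 47.
47·(4·47 − 3) = 47·185 = 8695.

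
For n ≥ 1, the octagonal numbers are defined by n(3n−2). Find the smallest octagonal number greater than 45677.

Solve n(3n−2) > 45677 for integer n.
The largest n with value ≤ 45677 is 123 (since 45141 ≤ 45677 < 45880), so the first above is n = 124, value 45880.

45880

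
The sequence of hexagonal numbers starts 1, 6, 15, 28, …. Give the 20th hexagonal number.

780

20·(2·20 − 1) = 20·39 = 780.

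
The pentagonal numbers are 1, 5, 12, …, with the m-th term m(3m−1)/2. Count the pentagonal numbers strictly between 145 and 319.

The n-th pentagonal number is n(3n−1)/2.
Smallest index with value > 145: n = 11 (giving 176).
Largest index with value < 319: n = 14 (giving 287).
Indices 11 through 14: 4 terms.

4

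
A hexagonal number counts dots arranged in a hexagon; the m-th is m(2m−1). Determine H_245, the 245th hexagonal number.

The 245th hexagonal number is n(2n−1) with n = 245.
245·(2·245 − 1) = 245·489 = 119805.

119805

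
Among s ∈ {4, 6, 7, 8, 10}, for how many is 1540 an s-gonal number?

2

s = 4: P(4, 39) = 1521 and P(4, 40) = 1600; 1540 is not s-gonal.
s = 6: P(6, 28) = 1540. ✓
s = 7: P(7, 25) = 1525 and P(7, 26) = 1651; 1540 is not s-gonal.
s = 8: P(8, 22) = 1408 and P(8, 23) = 1541; 1540 is not s-gonal.
s = 10: P(10, 20) = 1540. ✓
Hits: s ∈ {6, 10} → 2.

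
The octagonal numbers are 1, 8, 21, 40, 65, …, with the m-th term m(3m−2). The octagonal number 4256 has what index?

38

Set n(3n−2) = 4256, giving 3n² − 2n − 4256 = 0.
The discriminant is 4 + 12·4256 = 51076, and √51076 = 226.
So n = (2 + 226) / 6 = 228/6 = 38.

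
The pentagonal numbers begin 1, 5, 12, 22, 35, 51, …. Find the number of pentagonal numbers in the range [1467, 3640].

The n-th pentagonal number is n(3n−1)/2.
Smallest index with value ≥ 1467: n = 32 (giving 1520).
Largest index with value ≤ 3640: n = 49 (giving 3577).
Indices 32 through 49: 18 terms.

18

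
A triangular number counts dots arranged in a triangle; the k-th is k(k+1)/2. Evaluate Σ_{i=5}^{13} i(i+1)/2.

435

Σ i(i+1)/2 = (Σi² + Σi) / 2 over i = 5..13.
Σi = 91 − 10 = 81 and Σi² = 819 − 30 = 789.
(1·789 + 1·81) / 2 = 870/2 = 435.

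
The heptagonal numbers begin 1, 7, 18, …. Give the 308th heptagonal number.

The 308th heptagonal number is n(5n−3)/2 with n = 308.
308·(5·308 − 3)/2 = 308·1537/2 = 236698.

236698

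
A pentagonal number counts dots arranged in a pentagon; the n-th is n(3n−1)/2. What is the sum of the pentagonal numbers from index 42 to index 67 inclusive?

117325

Σ i(3i−1)/2 = (3Σi² − Σi) / 2 over i = 42..67.
Σi = 2278 − 861 = 1417 and Σi² = 102510 − 23821 = 78689.
(3·78689 − 1·1417) / 2 = 234650/2 = 117325.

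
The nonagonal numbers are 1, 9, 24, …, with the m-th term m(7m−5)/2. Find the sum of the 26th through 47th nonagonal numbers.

103675

Σ i(7i−5)/2 = (7Σi² − 5Σi) / 2 over i = 26..47.
Σi = 1128 − 325 = 803 and Σi² = 35720 − 5525 = 30195.
(7·30195 − 5·803) / 2 = 207350/2 = 103675.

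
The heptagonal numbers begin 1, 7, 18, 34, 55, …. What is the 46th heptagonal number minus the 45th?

Consecutive heptagonal numbers differ by 5n − 4: here 5·46 − 4 = 226.

226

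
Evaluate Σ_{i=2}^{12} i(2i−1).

Σ i(2i−1) = 2Σi² − Σi over i = 2..12.
Σi = 78 − 1 = 77 and Σi² = 650 − 1 = 649.
2·649 − 1·77 = 1221.

1221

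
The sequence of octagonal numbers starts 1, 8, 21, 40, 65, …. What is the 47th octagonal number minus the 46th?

Consecutive octagonal numbers differ by 6n − 5: here 6·47 − 5 = 277.

277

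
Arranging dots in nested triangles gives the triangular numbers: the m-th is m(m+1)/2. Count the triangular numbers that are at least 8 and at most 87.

9

The n-th triangular number is n(n+1)/2.
Smallest index with value ≥ 8: n = 4 (giving 10).
Largest index with value ≤ 87: n = 12 (giving 78).
Indices 4 through 12: 9 terms.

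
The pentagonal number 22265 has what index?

Set n(3n−1)/2 = 22265, giving 3n² − n − 44530 = 0.
So n = (1 + 731) / 6 = 732/6 = 122.

122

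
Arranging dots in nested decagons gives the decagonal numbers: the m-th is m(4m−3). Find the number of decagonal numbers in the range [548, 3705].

The n-th decagonal number is n(4n−3).
Smallest index with value ≥ 548: n = 13 (giving 637).
Largest index with value ≤ 3705: n = 30 (giving 3510).
Indices 13 through 30: 18 terms.

18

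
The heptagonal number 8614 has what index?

Set n(5n−3)/2 = 8614, giving 5n² − 3n − 17228 = 0.
The discriminant is 9 + 40·8614 = 344569, and √344569 = 587.
So n = (3 + 587) / 10 = 590/10 = 59.

59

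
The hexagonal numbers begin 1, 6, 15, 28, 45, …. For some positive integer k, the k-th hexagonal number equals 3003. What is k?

39

Set n(2n−1) = 3003, giving 2n² − n − 3003 = 0.
The discriminant is 1 + 8·3003 = 24025, and √24025 = 155.
So n = (1 + 155) / 4 = 156/4 = 39.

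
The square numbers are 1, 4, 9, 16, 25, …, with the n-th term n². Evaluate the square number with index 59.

3481

The 59th square number is n² with n = 59.
59² = 3481.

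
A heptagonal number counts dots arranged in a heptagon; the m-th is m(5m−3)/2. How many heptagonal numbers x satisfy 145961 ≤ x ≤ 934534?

370

The n-th heptagonal number is n(5n−3)/2.
Smallest index with value ≥ 145961: n = 242 (giving 146047).
Largest index with value ≤ 934534: n = 611 (giving 932386).
Indices 242 through 611: 370 terms.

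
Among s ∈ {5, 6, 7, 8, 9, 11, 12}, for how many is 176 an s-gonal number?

2

s = 5: P(5, 11) = 176. ✓
s = 6: P(6, 9) = 153 and P(6, 10) = 190; 176 is not s-gonal.
s = 7: P(7, 8) = 148 and P(7, 9) = 189; 176 is not s-gonal.
s = 8: P(8, 8) = 176. ✓
s = 9: P(9, 7) = 154 and P(9, 8) = 204; 176 is not s-gonal.
s = 11: P(11, 6) = 141 and P(11, 7) = 196; 176 is not s-gonal.
s = 12: P(12, 6) = 156 and P(12, 7) = 217; 176 is not s-gonal.
Hits: s ∈ {5, 8} → 2.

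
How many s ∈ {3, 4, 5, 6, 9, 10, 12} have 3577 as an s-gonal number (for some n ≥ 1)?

1

s = 3: P(3, 84) = 3570 and P(3, 85) = 3655; 3577 is not s-gonal.
s = 4: P(4, 59) = 3481 and P(4, 60) = 3600; 3577 is not s-gonal.
s = 5: P(5, 49) = 3577. ✓
s = 6: P(6, 42) = 3486 and P(6, 43) = 3655; 3577 is not s-gonal.
s = 9: P(9, 32) = 3504 and P(9, 33) = 3729; 3577 is not s-gonal.
s = 10: P(10, 30) = 3510 and P(10, 31) = 3751; 3577 is not s-gonal.
s = 12: P(12, 27) = 3537 and P(12, 28) = 3808; 3577 is not s-gonal.
Hits: s ∈ {5} → 1.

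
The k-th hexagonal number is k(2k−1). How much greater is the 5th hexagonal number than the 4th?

17

Consecutive hexagonal numbers differ by 4n − 3: here 4·5 − 3 = 17.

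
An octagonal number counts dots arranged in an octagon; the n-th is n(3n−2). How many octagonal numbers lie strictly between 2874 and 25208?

The n-th octagonal number is n(3n−2).
Smallest index with value > 2874: n = 32 (giving 3008).
Largest index with value < 25208: n = 91 (giving 24661).
Indices 32 through 91: 60 terms.

60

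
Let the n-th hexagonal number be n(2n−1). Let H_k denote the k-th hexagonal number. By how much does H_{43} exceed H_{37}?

954

43·(2·43 − 1) = 3655 and 37·(2·37 − 1) = 2701.
Difference: 3655 − 2701 = 954.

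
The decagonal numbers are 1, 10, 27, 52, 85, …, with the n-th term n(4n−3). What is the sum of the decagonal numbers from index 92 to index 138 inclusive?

Σ i(4i−3) = 4Σi² − 3Σi over i = 92..138.
Σi = 9591 − 4186 = 5405 and Σi² = 885569 − 255346 = 630223.
4·630223 − 3·5405 = 2504677.

2504677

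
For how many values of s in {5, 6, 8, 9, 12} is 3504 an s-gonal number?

1

s = 5: P(5, 48) = 3432 and P(5, 49) = 3577; 3504 is not s-gonal.
s = 6: P(6, 42) = 3486 and P(6, 43) = 3655; 3504 is not s-gonal.
s = 8: P(8, 34) = 3400 and P(8, 35) = 3605; 3504 is not s-gonal.
s = 9: P(9, 32) = 3504. ✓
s = 12: P(12, 26) = 3276 and P(12, 27) = 3537; 3504 is not s-gonal.
Hits: s ∈ {9} → 1.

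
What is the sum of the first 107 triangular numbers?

209934

Σ i(i+1)/2 = (Σi² + Σi) / 2 over i = 1..107.
Σi = 5778 and Σi² = 414090.
(1·414090 + 1·5778) / 2 = 419868/2 = 209934.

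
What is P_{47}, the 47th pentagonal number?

3290

47·(3·47 − 1)/2 = 47·140/2 = 47·70 = 3290.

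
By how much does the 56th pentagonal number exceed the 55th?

Consecutive pentagonal numbers differ by 3n − 2: here 3·56 − 2 = 166.

166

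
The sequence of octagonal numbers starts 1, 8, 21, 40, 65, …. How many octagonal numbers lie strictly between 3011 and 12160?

31

The n-th octagonal number is n(3n−2).
Smallest index with value > 3011: n = 33 (giving 3201).
Largest index with value < 12160: n = 63 (giving 11781).
Indices 33 through 63: 31 terms.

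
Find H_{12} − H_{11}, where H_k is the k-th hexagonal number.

45

Consecutive hexagonal numbers differ by 4n − 3: here 4·12 − 3 = 45.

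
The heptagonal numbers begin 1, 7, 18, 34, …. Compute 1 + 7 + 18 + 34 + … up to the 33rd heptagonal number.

30481

Σ i(5i−3)/2 = (5Σi² − 3Σi) / 2 over i = 1..33.
Σi = 561 and Σi² = 12529.
(5·12529 − 3·561) / 2 = 60962/2 = 30481.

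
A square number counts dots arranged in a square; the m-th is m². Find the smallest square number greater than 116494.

116964

Solve n² > 116494 for integer n.
The largest n with value ≤ 116494 is 341 (since 116281 ≤ 116494 < 116964), so the first above is n = 342, value 116964.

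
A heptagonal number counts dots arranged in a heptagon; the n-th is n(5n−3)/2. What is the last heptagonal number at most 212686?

211266

Solve n(5n−3)/2 ≤ 212686 for integer n.
n = 291 gives 211266 ≤ 212686, while n = 292 gives 212722 > 212686; so the answer is 211266.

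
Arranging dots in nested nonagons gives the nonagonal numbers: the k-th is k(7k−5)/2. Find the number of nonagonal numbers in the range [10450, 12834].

6

The n-th nonagonal number is n(7n−5)/2.
Smallest index with value ≥ 10450: n = 55 (giving 10450).
Largest index with value ≤ 12834: n = 60 (giving 12450).
Indices 55 through 60: 6 terms.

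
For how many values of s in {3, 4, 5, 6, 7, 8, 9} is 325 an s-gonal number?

s = 3: P(3, 25) = 325. ✓
s = 4: P(4, 18) = 324 and P(4, 19) = 361; 325 is not s-gonal.
s = 5: P(5, 14) = 287 and P(5, 15) = 330; 325 is not s-gonal.
s = 6: P(6, 13) = 325. ✓
s = 7: P(7, 11) = 286 and P(7, 12) = 342; 325 is not s-gonal.
s = 8: P(8, 10) = 280 and P(8, 11) = 341; 325 is not s-gonal.
s = 9: P(9, 10) = 325. ✓
Hits: s ∈ {3, 6, 9} → 3.

3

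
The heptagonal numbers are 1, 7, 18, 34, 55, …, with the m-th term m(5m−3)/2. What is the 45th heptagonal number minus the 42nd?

45·(5·45 − 3)/2 = 4995 and 42·(5·42 − 3)/2 = 4347.
Difference: 4995 − 4347 = 648.

648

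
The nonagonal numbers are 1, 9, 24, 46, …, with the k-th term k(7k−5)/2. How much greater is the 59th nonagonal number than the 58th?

407

Consecutive nonagonal numbers differ by 7n − 6: here 7·59 − 6 = 407.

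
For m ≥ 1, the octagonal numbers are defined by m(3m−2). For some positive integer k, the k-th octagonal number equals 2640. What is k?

30

Set n(3n−2) = 2640, giving 3n² − 2n − 2640 = 0.
The discriminant is 4 + 12·2640 = 31684, and √31684 = 178.
So n = (2 + 178) / 6 = 180/6 = 30.
Check: 30·(3·30 − 2) = 2640. ✓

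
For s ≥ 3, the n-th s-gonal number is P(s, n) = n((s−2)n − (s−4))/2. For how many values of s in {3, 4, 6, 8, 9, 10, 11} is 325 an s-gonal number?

s = 3: P(3, 25) = 325. ✓
s = 4: P(4, 18) = 324 and P(4, 19) = 361; 325 is not s-gonal.
s = 6: P(6, 13) = 325. ✓
s = 8: P(8, 10) = 280 and P(8, 11) = 341; 325 is not s-gonal.
s = 9: P(9, 10) = 325. ✓
s = 10: P(10, 9) = 297 and P(10, 10) = 370; 325 is not s-gonal.
s = 11: P(11, 8) = 260 and P(11, 9) = 333; 325 is not s-gonal.
Hits: s ∈ {3, 6, 9} → 3.

3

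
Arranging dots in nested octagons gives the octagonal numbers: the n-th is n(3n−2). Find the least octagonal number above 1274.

1281

Solve n(3n−2) > 1274 for integer n.
The largest n with value ≤ 1274 is 20 (since 1160 ≤ 1274 < 1281), so the first above is n = 21, value 1281.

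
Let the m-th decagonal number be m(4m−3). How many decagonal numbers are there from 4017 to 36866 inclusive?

The n-th decagonal number is n(4n−3).
Smallest index with value ≥ 4017: n = 33 (giving 4257).
Largest index with value ≤ 36866: n = 96 (giving 36576).
Indices 33 through 96: 64 terms.

64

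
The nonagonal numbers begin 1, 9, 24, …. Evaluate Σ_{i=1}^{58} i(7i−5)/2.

Σ i(7i−5)/2 = (7Σi² − 5Σi) / 2 over i = 1..58.
Σi = 1711 and Σi² = 66729.
(7·66729 − 5·1711) / 2 = 458548/2 = 229274.

229274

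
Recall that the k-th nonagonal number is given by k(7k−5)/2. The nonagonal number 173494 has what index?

Set n(7n−5)/2 = 173494, giving 7n² − 5n − 346988 = 0.
The discriminant is 25 + 56·173494 = 9715689, and √9715689 = 3117.
So n = (5 + 3117) / 14 = 3122/14 = 223.
Check: 223·(7·223 − 5)/2 = 173494. ✓

223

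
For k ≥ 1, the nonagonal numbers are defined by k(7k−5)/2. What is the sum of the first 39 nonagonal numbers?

69940

Σ i(7i−5)/2 = (7Σi² − 5Σi) / 2 over i = 1..39.
Σi = 780 and Σi² = 20540.
(7·20540 − 5·780) / 2 = 139880/2 = 69940.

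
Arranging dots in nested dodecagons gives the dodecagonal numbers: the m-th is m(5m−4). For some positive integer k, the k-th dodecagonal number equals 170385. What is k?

185

Set n(5n−4) = 170385, giving 5n² − 4n − 170385 = 0.
The discriminant is 16 + 20·170385 = 3407716, and √3407716 = 1846.
So n = (4 + 1846) / 10 = 1850/10 = 185.
Check: 185·(5·185 − 4) = 170385. ✓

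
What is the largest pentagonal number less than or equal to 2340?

Solve n(3n−1)/2 ≤ 2340 for integer n.
n = 39 gives 2262 ≤ 2340, while n = 40 gives 2380 > 2340; so the answer is 2262.

2262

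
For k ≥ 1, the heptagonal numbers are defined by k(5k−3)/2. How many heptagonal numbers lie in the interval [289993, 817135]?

232

The n-th heptagonal number is n(5n−3)/2.
Smallest index with value ≥ 289993: n = 341 (giving 290191).
Largest index with value ≤ 817135: n = 572 (giving 817102).
Indices 341 through 572: 232 terms.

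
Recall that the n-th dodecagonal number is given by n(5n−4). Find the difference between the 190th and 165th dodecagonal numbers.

190·(5·190 − 4) = 179740 and 165·(5·165 − 4) = 135465.
Difference: 179740 − 135465 = 44275.

44275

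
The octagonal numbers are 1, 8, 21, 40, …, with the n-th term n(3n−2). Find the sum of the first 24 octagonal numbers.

Σ i(3i−2) = 3Σi² − 2Σi over i = 1..24.
Σi = 300 and Σi² = 4900.
3·4900 − 2·300 = 14100.

14100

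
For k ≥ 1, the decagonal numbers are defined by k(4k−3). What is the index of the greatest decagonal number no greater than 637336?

Solve n(4n−3) ≤ 637336 for integer n.
n = 399 gives 635607 ≤ 637336, while n = 400 gives 638800 > 637336; so the answer is index 399.

399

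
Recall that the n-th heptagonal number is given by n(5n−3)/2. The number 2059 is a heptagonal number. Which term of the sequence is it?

29

Set n(5n−3)/2 = 2059, giving 5n² − 3n − 4118 = 0.
The discriminant is 9 + 40·2059 = 82369, and √82369 = 287.
So n = (3 + 287) / 10 = 290/10 = 29.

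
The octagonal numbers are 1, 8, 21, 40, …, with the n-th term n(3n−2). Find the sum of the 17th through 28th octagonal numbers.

Σ i(3i−2) = 3Σi² − 2Σi over i = 17..28.
Σi = 406 − 136 = 270 and Σi² = 7714 − 1496 = 6218.
3·6218 − 2·270 = 18114.

18114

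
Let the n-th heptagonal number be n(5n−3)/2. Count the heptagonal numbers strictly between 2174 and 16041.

51

The n-th heptagonal number is n(5n−3)/2.
Smallest index with value > 2174: n = 30 (giving 2205).
Largest index with value < 16041: n = 80 (giving 15880).
Indices 30 through 80: 51 terms.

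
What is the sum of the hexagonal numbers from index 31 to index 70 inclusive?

212660

Σ i(2i−1) = 2Σi² − Σi over i = 31..70.
Σi = 2485 − 465 = 2020 and Σi² = 116795 − 9455 = 107340.
2·107340 − 1·2020 = 212660.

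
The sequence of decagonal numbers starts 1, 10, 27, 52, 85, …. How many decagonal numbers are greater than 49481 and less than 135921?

The n-th decagonal number is n(4n−3).
Smallest index with value > 49481: n = 112 (giving 49840).
Largest index with value < 135921: n = 184 (giving 134872).
Indices 112 through 184: 73 terms.

73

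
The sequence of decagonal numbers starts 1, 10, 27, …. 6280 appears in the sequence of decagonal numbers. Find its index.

40

Set n(4n−3) = 6280, giving 4n² − 3n − 6280 = 0.
So n = (3 + 317) / 8 = 320/8 = 40.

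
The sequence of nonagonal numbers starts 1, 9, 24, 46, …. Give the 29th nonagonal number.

The 29th nonagonal number is n(7n−5)/2 with n = 29.
29·(7·29 − 5)/2 = 29·198/2 = 29·99 = 2871.

2871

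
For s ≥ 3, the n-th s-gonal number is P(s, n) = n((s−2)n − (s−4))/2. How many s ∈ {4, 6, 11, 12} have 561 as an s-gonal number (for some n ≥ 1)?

2

s = 4: P(4, 23) = 529 and P(4, 24) = 576; 561 is not s-gonal.
s = 6: P(6, 17) = 561. ✓
s = 11: P(11, 11) = 506 and P(11, 12) = 606; 561 is not s-gonal.
s = 12: P(12, 11) = 561. ✓
Hits: s ∈ {6, 12} → 2.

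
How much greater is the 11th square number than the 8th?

11² = 121 and 8² = 64.
Difference: 121 − 64 = 57.

57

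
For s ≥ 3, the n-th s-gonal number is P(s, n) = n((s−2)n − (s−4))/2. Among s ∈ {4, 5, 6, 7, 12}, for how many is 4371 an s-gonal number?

s = 4: P(4, 66) = 4356 and P(4, 67) = 4489; 4371 is not s-gonal.
s = 5: P(5, 54) = 4347 and P(5, 55) = 4510; 4371 is not s-gonal.
s = 6: P(6, 47) = 4371. ✓
s = 7: P(7, 42) = 4347 and P(7, 43) = 4558; 4371 is not s-gonal.
s = 12: P(12, 29) = 4089 and P(12, 30) = 4380; 4371 is not s-gonal.
Hits: s ∈ {6} → 1.

1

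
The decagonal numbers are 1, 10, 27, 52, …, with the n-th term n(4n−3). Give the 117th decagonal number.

The 117th decagonal number is n(4n−3) with n = 117.
117·(4·117 − 3) = 117·465 = 54405.

54405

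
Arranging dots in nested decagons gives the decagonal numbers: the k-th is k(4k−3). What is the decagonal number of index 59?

59·(4·59 − 3) = 59·233 = 13747.

13747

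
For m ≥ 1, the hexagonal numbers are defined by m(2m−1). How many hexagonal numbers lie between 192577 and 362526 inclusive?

The n-th hexagonal number is n(2n−1).
Smallest index with value ≥ 192577: n = 311 (giving 193131).
Largest index with value ≤ 362526: n = 426 (giving 362526).
Indices 311 through 426: 116 terms.

116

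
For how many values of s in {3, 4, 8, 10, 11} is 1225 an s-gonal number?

2

s = 3: P(3, 49) = 1225. ✓
s = 4: P(4, 35) = 1225. ✓
s = 8: P(8, 20) = 1160 and P(8, 21) = 1281; 1225 is not s-gonal.
s = 10: P(10, 17) = 1105 and P(10, 18) = 1242; 1225 is not s-gonal.
s = 11: P(11, 16) = 1096 and P(11, 17) = 1241; 1225 is not s-gonal.
Hits: s ∈ {3, 4} → 2.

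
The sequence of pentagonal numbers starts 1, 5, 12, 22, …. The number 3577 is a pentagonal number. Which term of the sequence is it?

49

Set n(3n−1)/2 = 3577, giving 3n² − n − 7154 = 0.
The discriminant is 1 + 24·3577 = 85849, and √85849 = 293.
So n = (1 + 293) / 6 = 294/6 = 49.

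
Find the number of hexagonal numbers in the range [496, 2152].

The n-th hexagonal number is n(2n−1).
Smallest index with value ≥ 496: n = 16 (giving 496).
Largest index with value ≤ 2152: n = 33 (giving 2145).
Indices 16 through 33: 18 terms.

18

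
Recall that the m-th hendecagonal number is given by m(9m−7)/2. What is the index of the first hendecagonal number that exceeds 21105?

69

Solve n(9n−7)/2 > 21105 for integer n.
The largest n with value ≤ 21105 is 68 (since 20570 ≤ 21105 < 21183), so the first above is n = 69, value 21183.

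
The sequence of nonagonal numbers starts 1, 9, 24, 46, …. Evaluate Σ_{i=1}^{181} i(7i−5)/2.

6934291

Σ i(7i−5)/2 = (7Σi² − 5Σi) / 2 over i = 1..181.
Σi = 16471 and Σi² = 1992991.
(7·1992991 − 5·16471) / 2 = 13868582/2 = 6934291.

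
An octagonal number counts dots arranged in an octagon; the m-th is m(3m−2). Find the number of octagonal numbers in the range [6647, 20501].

The n-th octagonal number is n(3n−2).
Smallest index with value ≥ 6647: n = 48 (giving 6816).
Largest index with value ≤ 20501: n = 83 (giving 20501).
Indices 48 through 83: 36 terms.

36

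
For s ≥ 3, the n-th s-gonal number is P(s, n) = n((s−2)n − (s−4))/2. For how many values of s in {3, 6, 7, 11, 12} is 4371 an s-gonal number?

s = 3: P(3, 93) = 4371. ✓
s = 6: P(6, 47) = 4371. ✓
s = 7: P(7, 42) = 4347 and P(7, 43) = 4558; 4371 is not s-gonal.
s = 11: P(11, 31) = 4216 and P(11, 32) = 4496; 4371 is not s-gonal.
s = 12: P(12, 29) = 4089 and P(12, 30) = 4380; 4371 is not s-gonal.
Hits: s ∈ {3, 6} → 2.

2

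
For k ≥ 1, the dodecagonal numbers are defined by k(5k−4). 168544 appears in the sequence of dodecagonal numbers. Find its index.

Set n(5n−4) = 168544, giving 5n² − 4n − 168544 = 0.
The discriminant is 16 + 20·168544 = 3370896, and √3370896 = 1836.
So n = (4 + 1836) / 10 = 1840/10 = 184.
Check: 184·(5·184 − 4) = 168544. ✓

184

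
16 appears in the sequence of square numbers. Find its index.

4

We need n² = 16, so n = √16 = 4.
Check: 4² = 16. ✓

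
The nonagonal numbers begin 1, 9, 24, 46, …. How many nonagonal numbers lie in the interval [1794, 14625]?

The n-th nonagonal number is n(7n−5)/2.
Smallest index with value ≥ 1794: n = 23 (giving 1794).
Largest index with value ≤ 14625: n = 65 (giving 14625).
Indices 23 through 65: 43 terms.

43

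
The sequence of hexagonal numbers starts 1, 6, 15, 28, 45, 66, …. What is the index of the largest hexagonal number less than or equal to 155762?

Solve n(2n−1) ≤ 155762 for integer n.
n = 279 gives 155403 ≤ 155762, while n = 280 gives 156520 > 155762; so the answer is index 279.

279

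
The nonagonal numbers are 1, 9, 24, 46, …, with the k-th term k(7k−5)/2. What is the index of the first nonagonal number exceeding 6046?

Solve n(7n−5)/2 > 6046 for integer n.
The largest n with value ≤ 6046 is 41 (since 5781 ≤ 6046 < 6069), so the first above is n = 42, value 6069.

42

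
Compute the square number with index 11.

121

The 11th square number is n² with n = 11.
11² = 121.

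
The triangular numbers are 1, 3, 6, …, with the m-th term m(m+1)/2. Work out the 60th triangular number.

The 60th triangular number is n(n+1)/2 with n = 60.
60·61/2 = 3660/2 = 1830.

1830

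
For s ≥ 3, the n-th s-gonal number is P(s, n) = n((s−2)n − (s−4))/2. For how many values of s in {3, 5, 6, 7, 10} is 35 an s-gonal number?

1

s = 3: P(3, 7) = 28 and P(3, 8) = 36; 35 is not s-gonal.
s = 5: P(5, 5) = 35. ✓
s = 6: P(6, 4) = 28 and P(6, 5) = 45; 35 is not s-gonal.
s = 7: P(7, 4) = 34 and P(7, 5) = 55; 35 is not s-gonal.
s = 10: P(10, 3) = 27 and P(10, 4) = 52; 35 is not s-gonal.
Hits: s ∈ {5} → 1.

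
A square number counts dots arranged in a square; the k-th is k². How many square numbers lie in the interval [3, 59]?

The n-th square number is n².
Smallest index with value ≥ 3: n = 2 (giving 4).
Largest index with value ≤ 59: n = 7 (giving 49).
Indices 2 through 7: 6 terms.

6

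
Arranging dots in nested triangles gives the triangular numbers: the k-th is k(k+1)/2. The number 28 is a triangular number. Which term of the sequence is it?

Set n(n+1)/2 = 28, giving n² + n − 56 = 0.
The discriminant is 1 + 8·28 = 225, and √225 = 15.
So n = (-1 + 15) / 2 = 14/2 = 7.
Check: 7·8/2 = 28. ✓

7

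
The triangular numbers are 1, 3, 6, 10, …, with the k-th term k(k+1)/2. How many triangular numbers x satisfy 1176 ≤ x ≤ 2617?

The n-th triangular number is n(n+1)/2.
Smallest index with value ≥ 1176: n = 48 (giving 1176).
Largest index with value ≤ 2617: n = 71 (giving 2556).
Indices 48 through 71: 24 terms.

24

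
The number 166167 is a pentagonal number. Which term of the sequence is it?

333

Set n(3n−1)/2 = 166167, giving 3n² − n − 332334 = 0.
So n = (1 + 1997) / 6 = 1998/6 = 333.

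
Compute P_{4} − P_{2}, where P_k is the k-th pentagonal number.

4·(3·4 − 1)/2 = 22 and 2·(3·2 − 1)/2 = 5.
Difference: 22 − 5 = 17.

17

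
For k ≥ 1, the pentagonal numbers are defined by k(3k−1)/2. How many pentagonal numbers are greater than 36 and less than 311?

9

The n-th pentagonal number is n(3n−1)/2.
Smallest index with value > 36: n = 6 (giving 51).
Largest index with value < 311: n = 14 (giving 287).
Indices 6 through 14: 9 terms.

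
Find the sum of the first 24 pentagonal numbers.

7200

Σ i(3i−1)/2 = (3Σi² − Σi) / 2 over i = 1..24.
Σi = 300 and Σi² = 4900.
(3·4900 − 1·300) / 2 = 14400/2 = 7200.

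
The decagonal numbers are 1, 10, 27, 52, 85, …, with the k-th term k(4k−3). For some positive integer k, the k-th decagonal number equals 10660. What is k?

52

Set n(4n−3) = 10660, giving 4n² − 3n − 10660 = 0.
The discriminant is 9 + 16·10660 = 170569, and √170569 = 413.
So n = (3 + 413) / 8 = 416/8 = 52.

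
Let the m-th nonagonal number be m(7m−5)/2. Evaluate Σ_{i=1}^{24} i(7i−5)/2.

Σ i(7i−5)/2 = (7Σi² − 5Σi) / 2 over i = 1..24.
Σi = 300 and Σi² = 4900.
(7·4900 − 5·300) / 2 = 32800/2 = 16400.

16400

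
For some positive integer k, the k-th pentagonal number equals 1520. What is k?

Set n(3n−1)/2 = 1520, giving 3n² − n − 3040 = 0.
The discriminant is 1 + 24·1520 = 36481, and √36481 = 191.
So n = (1 + 191) / 6 = 192/6 = 32.

32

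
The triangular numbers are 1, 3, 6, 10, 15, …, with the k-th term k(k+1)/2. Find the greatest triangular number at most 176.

171

Solve n(n+1)/2 ≤ 176 for integer n.
n = 18 gives 171 ≤ 176, while n = 19 gives 190 > 176; so the answer is 171.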